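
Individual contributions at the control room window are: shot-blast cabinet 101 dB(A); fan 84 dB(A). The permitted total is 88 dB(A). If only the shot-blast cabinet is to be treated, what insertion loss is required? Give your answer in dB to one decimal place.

Fixed contribution from the other source: Σ 10^(L/10) = 10^(84/10) = 2.512e+08 (84.00 dB(A)).
To meet 88 dB(A) overall, the treated shot-blast cabinet may contribute at most 10^(88/10) − 2.512e+08 = 3.798e+08, i.e. 85.80 dB(A).
Required insertion loss = 101 − 85.80 = 15.20 dB.

15.2 dB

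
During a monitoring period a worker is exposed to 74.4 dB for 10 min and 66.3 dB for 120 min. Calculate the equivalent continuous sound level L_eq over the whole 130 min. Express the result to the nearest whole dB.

68 dB

Weight each interval's intensity by its duration and average over T = 130 min:
Σ tᵢ·10^(Lᵢ/10) = 10·10^(74.4/10) + 120·10^(66.3/10) = 7.873e+08.
L_eq = 10·log₁₀(7.873e+08/130) = 67.82 dB.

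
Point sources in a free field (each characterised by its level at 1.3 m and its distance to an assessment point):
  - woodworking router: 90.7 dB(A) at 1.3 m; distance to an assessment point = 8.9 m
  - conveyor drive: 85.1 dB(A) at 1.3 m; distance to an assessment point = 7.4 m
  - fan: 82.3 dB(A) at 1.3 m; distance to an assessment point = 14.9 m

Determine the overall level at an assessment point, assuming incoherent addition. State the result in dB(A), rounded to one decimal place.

Apply inverse-square spreading to bring every level to the receiver, then sum 10^(L/10).
woodworking router: 90.7 − 20·log₁₀(8.9/1.3) = 90.7 − 16.71 = 73.99 dB(A).
conveyor drive: 85.1 − 20·log₁₀(7.4/1.3) = 85.1 − 15.11 = 69.99 dB(A).
fan: 82.3 − 20·log₁₀(14.9/1.3) = 82.3 − 21.18 = 61.12 dB(A).
Σ 10^(L/10) = 3.635e+07 → L_total = 10·log₁₀(3.635e+07) = 75.60 dB(A).

75.6 dB(A)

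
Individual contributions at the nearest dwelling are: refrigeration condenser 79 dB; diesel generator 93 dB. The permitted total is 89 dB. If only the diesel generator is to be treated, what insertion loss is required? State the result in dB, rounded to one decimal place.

4.5 dB

Fixed contribution from the other source: Σ 10^(L/10) = 10^(79/10) = 7.943e+07 (79.00 dB).
To meet 89 dB overall, the treated diesel generator may contribute at most 10^(89/10) − 7.943e+07 = 7.149e+08, i.e. 88.54 dB.
So the diesel generator must be reduced from 93 to 88.54 dB: IL = 4.46 dB.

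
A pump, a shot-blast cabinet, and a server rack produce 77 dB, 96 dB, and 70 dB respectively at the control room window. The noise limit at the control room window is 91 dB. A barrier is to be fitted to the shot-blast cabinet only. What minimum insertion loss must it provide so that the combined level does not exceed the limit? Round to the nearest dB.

5 dB

Everything except the shot-blast cabinet sums to 10^(77/10) + 10^(70/10) = 6.012e+07 in linear terms, 77.79 dB.
The limit corresponds to 10^(91/10) = 1.259e+09; subtracting the fixed part leaves 1.199e+09 for the shot-blast cabinet, i.e. 90.79 dB.
So the shot-blast cabinet must be reduced from 96 to 90.79 dB: IL = 5.21 dB.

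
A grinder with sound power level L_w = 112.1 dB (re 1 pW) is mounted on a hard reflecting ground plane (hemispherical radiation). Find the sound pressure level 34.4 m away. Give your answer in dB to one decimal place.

73.4 dB

Free-field hemispherical radiation: L_p = L_w − 10·log₁₀(2π·r²), r = 34.4 m.
2π·r² = 7435 m², 10·log₁₀ of that is 38.713 dB.
L_p = 112.1 − 38.713 = 73.39 dB.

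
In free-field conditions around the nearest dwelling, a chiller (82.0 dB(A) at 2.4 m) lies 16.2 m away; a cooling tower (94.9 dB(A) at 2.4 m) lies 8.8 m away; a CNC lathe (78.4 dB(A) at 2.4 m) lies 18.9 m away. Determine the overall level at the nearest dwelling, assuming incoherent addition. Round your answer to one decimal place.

83.7 dB(A)

Apply inverse-square spreading to bring every level to the receiver, then sum 10^(L/10).
chiller: 82.0 − 20·log₁₀(16.2/2.4) = 82.0 − 16.59 = 65.41 dB(A).
cooling tower: 94.9 − 20·log₁₀(8.8/2.4) = 94.9 − 11.29 = 83.61 dB(A).
CNC lathe: 78.4 − 20·log₁₀(18.9/2.4) = 78.4 − 17.93 = 60.47 dB(A).
Σ 10^(L/10) = 2.345e+08 → L_total = 10·log₁₀(2.345e+08) = 83.70 dB(A).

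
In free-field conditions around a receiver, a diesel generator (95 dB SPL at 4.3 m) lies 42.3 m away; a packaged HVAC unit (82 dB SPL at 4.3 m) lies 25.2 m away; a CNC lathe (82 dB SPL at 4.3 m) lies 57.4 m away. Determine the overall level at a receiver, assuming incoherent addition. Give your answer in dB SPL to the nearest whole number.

76 dB SPL

Propagate each source to the receiver with L = L_ref − 20·log₁₀(r/r_ref), then add intensities.
diesel generator: 95 − 20·log₁₀(42.3/4.3) = 95 − 19.86 = 75.14 dB SPL.
packaged HVAC unit: 82 − 20·log₁₀(25.2/4.3) = 82 − 15.36 = 66.64 dB SPL.
CNC lathe: 82 − 20·log₁₀(57.4/4.3) = 82 − 22.51 = 59.49 dB SPL.
Σ 10^(L/10) = 3.818e+07 → L_total = 10·log₁₀(3.818e+07) = 75.82 dB SPL.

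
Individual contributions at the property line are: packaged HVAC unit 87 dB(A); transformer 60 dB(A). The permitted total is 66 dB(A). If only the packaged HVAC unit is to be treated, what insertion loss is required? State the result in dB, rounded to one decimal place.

Everything except the packaged HVAC unit sums to 10^(60/10) = 1.000e+06 in linear terms, 60.00 dB(A).
To meet 66 dB(A) overall, the treated packaged HVAC unit may contribute at most 10^(66/10) − 1.000e+06 = 2.981e+06, i.e. 64.74 dB(A).
Required insertion loss = 87 − 64.74 = 22.26 dB.

22.3 dB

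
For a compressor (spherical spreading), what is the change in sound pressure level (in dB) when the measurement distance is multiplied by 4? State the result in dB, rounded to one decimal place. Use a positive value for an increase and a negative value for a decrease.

A point source loses 6 dB per doubling of distance; generally ΔL = −20·log₁₀(r₂/r₁).
ΔL = −20·log₁₀(4) = -12.04 dB.

-12.0 dB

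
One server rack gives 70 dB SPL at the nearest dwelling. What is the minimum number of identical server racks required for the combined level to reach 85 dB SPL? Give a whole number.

32

N identical sources give L₁ + 10·log₁₀ N, so require 10·log₁₀ N ≥ 85 − 70 = 15.0 dB.
N ≥ 10^(15.0/10) = 31.623, so N = 32.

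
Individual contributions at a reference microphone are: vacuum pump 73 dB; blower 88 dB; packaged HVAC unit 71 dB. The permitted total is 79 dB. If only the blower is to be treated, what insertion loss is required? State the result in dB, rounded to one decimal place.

The untreated sources together contribute 10^(73/10) + 10^(71/10) = 3.254e+07, i.e. 75.12 dB.
To meet 79 dB overall, the treated blower may contribute at most 10^(79/10) − 3.254e+07 = 4.689e+07, i.e. 76.71 dB.
So the blower must be reduced from 88 to 76.71 dB: IL = 11.29 dB.

11.3 dB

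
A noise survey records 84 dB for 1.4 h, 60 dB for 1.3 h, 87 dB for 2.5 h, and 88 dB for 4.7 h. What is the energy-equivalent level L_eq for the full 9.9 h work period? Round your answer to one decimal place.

86.6 dB

Weight each interval's intensity by its duration and average over T = 9.9 h:
Σ tᵢ·10^(Lᵢ/10) = 1.4·10^(84/10) + 1.3·10^(60/10) + 2.5·10^(87/10) + 4.7·10^(88/10) = 4.571e+09.
L_eq = 10·log₁₀(4.571e+09/9.9) = 86.64 dB.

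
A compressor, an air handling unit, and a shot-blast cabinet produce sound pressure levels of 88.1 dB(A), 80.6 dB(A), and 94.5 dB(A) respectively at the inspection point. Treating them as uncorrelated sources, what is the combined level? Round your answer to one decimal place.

Incoherent sources combine by intensity addition: L_total = 10·log₁₀(Σ 10^(L_i/10)).
Σ 10^(L/10) = 10^(88.1/10) + 10^(80.6/10) + 10^(94.5/10) = 3.579e+09.
L_total = 10·log₁₀(3.579e+09) = 95.54 dB(A).

95.5 dB(A)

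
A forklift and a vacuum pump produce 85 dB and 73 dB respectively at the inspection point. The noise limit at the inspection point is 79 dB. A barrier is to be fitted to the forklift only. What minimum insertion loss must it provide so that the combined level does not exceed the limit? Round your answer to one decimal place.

7.3 dB

Everything except the forklift sums to 10^(73/10) = 1.995e+07 in linear terms, 73.00 dB.
To meet 79 dB overall, the treated forklift may contribute at most 10^(79/10) − 1.995e+07 = 5.948e+07, i.e. 77.74 dB.
So the forklift must be reduced from 85 to 77.74 dB: IL = 7.26 dB.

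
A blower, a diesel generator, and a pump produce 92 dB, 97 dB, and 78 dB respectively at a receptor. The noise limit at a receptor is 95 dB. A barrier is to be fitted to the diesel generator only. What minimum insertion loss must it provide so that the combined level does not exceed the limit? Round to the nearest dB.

Everything except the diesel generator sums to 10^(92/10) + 10^(78/10) = 1.648e+09 in linear terms, 92.17 dB.
The limit corresponds to 10^(95/10) = 3.162e+09; subtracting the fixed part leaves 1.514e+09 for the diesel generator, i.e. 91.80 dB.
Required insertion loss = 97 − 91.80 = 5.20 dB.

5 dB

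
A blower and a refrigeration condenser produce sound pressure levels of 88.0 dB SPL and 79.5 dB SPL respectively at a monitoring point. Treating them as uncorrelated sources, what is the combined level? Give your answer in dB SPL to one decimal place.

88.6 dB SPL

For uncorrelated sources the intensities add, so convert each level to linear form, sum, and take 10·log₁₀ of the total.
Σ 10^(L/10) = 10^(88.0/10) + 10^(79.5/10) = 7.201e+08.
L_total = 10·log₁₀(7.201e+08) = 88.57 dB SPL.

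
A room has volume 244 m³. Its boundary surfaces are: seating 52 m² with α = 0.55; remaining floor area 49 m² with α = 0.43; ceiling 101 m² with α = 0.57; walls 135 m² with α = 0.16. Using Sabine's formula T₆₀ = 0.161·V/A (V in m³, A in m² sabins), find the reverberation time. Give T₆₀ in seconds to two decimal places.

0.30 s

Summing Sᵢαᵢ: 52·0.55 + 49·0.43 + 101·0.57 + 135·0.16 = 128.84 m².
T₆₀ = 0.161 × 244 / 128.84 = 0.305 s.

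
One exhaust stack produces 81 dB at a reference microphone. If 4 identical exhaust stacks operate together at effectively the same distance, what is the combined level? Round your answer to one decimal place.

87.0 dB

With 4 equal, uncorrelated contributions the intensity is 4× that of one unit, giving a rise of 10·log₁₀ 4.
L_total = 81 + 10·log₁₀(4) = 81 + 6.021 = 87.02 dB.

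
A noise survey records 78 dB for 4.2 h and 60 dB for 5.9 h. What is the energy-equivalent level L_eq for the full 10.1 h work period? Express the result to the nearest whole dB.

74 dB

Weight each interval's intensity by its duration and average over T = 10.1 h:
Σ tᵢ·10^(Lᵢ/10) = 4.2·10^(78/10) + 5.9·10^(60/10) = 2.709e+08.
L_eq = 10·log₁₀(2.709e+08/10.1) = 74.28 dB.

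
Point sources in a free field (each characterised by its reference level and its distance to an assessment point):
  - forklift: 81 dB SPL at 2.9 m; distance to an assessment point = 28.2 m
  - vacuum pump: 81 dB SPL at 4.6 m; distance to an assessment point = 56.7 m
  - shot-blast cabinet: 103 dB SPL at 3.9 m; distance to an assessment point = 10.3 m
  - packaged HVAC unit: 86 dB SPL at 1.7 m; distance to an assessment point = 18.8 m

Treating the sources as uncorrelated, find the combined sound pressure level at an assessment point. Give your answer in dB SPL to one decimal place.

Propagate each source to the receiver with L = L_ref − 20·log₁₀(r/r_ref), then add intensities.
forklift: 81 − 20·log₁₀(28.2/2.9) = 81 − 19.76 = 61.24 dB SPL.
vacuum pump: 81 − 20·log₁₀(56.7/4.6) = 81 − 21.82 = 59.18 dB SPL.
shot-blast cabinet: 103 − 20·log₁₀(10.3/3.9) = 103 − 8.44 = 94.56 dB SPL.
packaged HVAC unit: 86 − 20·log₁₀(18.8/1.7) = 86 − 20.87 = 65.13 dB SPL.
Σ 10^(L/10) = 2.866e+09 → L_total = 10·log₁₀(2.866e+09) = 94.57 dB SPL.

94.6 dB SPL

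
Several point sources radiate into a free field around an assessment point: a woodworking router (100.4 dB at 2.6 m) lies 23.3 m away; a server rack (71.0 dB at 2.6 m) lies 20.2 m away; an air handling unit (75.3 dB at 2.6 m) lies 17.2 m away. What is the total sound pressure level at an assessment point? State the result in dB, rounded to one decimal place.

81.4 dB

Propagate each source to the receiver with L = L_ref − 20·log₁₀(r/r_ref), then add intensities.
woodworking router: 100.4 − 20·log₁₀(23.3/2.6) = 100.4 − 19.05 = 81.35 dB.
server rack: 71.0 − 20·log₁₀(20.2/2.6) = 71.0 − 17.81 = 53.19 dB.
air handling unit: 75.3 − 20·log₁₀(17.2/2.6) = 75.3 − 16.41 = 58.89 dB.
Σ 10^(L/10) = 1.375e+08 → L_total = 10·log₁₀(1.375e+08) = 81.38 dB.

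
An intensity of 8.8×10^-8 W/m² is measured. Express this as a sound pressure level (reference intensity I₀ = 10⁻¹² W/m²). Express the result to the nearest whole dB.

49 dB

Dividing by I₀ shifts the exponent by 12: I/I₀ = 8.8×10^4.
L = 10·(0.9445 + 4) = 49.44 dB.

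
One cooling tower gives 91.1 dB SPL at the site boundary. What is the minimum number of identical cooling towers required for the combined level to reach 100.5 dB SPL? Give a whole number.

9

The shortfall is 100.5 − 91.1 = 9.4 dB, and N units add 10·log₁₀ N, so need 10·log₁₀ N ≥ 9.4.
N ≥ 10^(9.4/10) = 8.710, so N = 9.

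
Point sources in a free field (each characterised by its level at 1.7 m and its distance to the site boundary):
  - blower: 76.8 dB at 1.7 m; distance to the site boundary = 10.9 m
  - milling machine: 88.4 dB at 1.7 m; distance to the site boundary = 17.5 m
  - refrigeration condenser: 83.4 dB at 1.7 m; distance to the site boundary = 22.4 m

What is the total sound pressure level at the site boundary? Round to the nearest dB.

70 dB

Apply inverse-square spreading to bring every level to the receiver, then sum 10^(L/10).
blower: 76.8 − 20·log₁₀(10.9/1.7) = 76.8 − 16.14 = 60.66 dB.
milling machine: 88.4 − 20·log₁₀(17.5/1.7) = 88.4 − 20.25 = 68.15 dB.
refrigeration condenser: 83.4 − 20·log₁₀(22.4/1.7) = 83.4 − 22.40 = 61.00 dB.
Σ 10^(L/10) = 8.953e+06 → L_total = 10·log₁₀(8.953e+06) = 69.52 dB.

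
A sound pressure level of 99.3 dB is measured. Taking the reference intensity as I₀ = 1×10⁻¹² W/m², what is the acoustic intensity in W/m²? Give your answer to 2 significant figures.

I/I₀ = 10^(99.3/10) = 8.511e+09, so I = 8.511e+09 × 10⁻¹² W/m².

0.0085 W/m²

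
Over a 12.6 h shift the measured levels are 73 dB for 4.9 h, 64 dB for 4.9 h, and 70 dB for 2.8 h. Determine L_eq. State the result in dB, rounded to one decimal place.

Weight each interval's intensity by its duration and average over T = 12.6 h:
Σ tᵢ·10^(Lᵢ/10) = 4.9·10^(73/10) + 4.9·10^(64/10) + 2.8·10^(70/10) = 1.381e+08.
L_eq = 10·log₁₀(1.381e+08/12.6) = 70.40 dB.

70.4 dB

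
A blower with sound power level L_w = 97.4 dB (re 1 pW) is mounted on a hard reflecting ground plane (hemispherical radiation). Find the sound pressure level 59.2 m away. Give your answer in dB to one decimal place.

54.0 dB

The power spreads over a hemisphere of area 2π·r², so L_p = L_w − 10·log₁₀(2π·r²).
2π·r² = 2.202e+04 m², 10·log₁₀ of that is 43.428 dB.
L_p = 97.4 − 43.428 = 53.97 dB.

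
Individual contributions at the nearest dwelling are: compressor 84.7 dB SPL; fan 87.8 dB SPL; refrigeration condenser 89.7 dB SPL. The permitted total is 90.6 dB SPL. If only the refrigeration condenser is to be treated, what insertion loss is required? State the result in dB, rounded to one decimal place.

5.7 dB

The untreated sources together contribute 10^(84.7/10) + 10^(87.8/10) = 8.977e+08, i.e. 89.53 dB SPL.
To meet 90.6 dB SPL overall, the treated refrigeration condenser may contribute at most 10^(90.6/10) − 8.977e+08 = 2.505e+08, i.e. 83.99 dB SPL.
Required insertion loss = 89.7 − 83.99 = 5.71 dB.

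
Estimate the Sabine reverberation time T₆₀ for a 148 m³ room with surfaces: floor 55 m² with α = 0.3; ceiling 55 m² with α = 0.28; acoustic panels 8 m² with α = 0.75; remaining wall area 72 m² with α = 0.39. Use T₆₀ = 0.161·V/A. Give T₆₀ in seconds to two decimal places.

Summing Sᵢαᵢ: 55·0.3 + 55·0.28 + 8·0.75 + 72·0.39 = 65.98 m².
T₆₀ = 0.161 × 148 / 65.98 = 0.361 s.

0.36 s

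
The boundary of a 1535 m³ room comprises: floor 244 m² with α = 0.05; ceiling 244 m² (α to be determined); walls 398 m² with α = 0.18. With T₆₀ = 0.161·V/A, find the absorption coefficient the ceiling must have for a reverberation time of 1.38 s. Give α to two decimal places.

0.39

Required total absorption A = 0.161·1535/1.38 = 179.08 m².
Absorption from the other surfaces = 244·0.05 + 398·0.18 = 83.84 m², so the ceiling must supply 95.24 m² over 244 m².
α = 95.24/244 = 0.390.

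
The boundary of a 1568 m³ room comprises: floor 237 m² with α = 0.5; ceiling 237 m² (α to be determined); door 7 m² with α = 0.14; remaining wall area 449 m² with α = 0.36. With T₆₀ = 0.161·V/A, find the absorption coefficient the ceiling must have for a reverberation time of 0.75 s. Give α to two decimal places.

A = 0.161·V/T₆₀ = 0.161·1568/0.75 = 336.60 m² sabins.
Absorption from the other surfaces = 237·0.5 + 7·0.14 + 449·0.36 = 281.12 m², so the ceiling must supply 55.48 m² over 237 m².
α = 55.48/237 = 0.234.

0.23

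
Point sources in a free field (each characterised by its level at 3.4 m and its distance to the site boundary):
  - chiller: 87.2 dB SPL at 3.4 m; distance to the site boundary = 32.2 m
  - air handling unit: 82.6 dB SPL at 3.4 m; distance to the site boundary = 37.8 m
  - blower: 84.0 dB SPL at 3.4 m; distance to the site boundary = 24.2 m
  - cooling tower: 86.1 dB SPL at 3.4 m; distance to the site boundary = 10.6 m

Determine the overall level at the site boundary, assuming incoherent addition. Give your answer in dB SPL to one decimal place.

77.3 dB SPL

First find each source's level at the receiver (point-source: −20·log₁₀(r/r_ref)), then combine on an intensity basis.
chiller: 87.2 − 20·log₁₀(32.2/3.4) = 87.2 − 19.53 = 67.67 dB SPL.
air handling unit: 82.6 − 20·log₁₀(37.8/3.4) = 82.6 − 20.92 = 61.68 dB SPL.
blower: 84.0 − 20·log₁₀(24.2/3.4) = 84.0 − 17.05 = 66.95 dB SPL.
cooling tower: 86.1 − 20·log₁₀(10.6/3.4) = 86.1 − 9.88 = 76.22 dB SPL.
Σ 10^(L/10) = 5.419e+07 → L_total = 10·log₁₀(5.419e+07) = 77.34 dB SPL.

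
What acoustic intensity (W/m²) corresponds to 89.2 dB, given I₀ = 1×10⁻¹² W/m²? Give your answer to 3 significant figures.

L = 10·log₁₀(I/I₀) ⇒ I = I₀·10^(L/10) = 10⁻¹² × 10^8.92.

0.000832 W/m²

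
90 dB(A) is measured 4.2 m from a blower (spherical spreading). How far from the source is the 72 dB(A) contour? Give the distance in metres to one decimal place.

For a point source L₁ − L₂ = 20·log₁₀(r₂/r₁), so r₂ = r₁·10^((L₁−L₂)/20).
r₂ = 4.2·10^((90−72)/20) = 4.2·10^(18.0/20) = 33.36 m.

33.4 m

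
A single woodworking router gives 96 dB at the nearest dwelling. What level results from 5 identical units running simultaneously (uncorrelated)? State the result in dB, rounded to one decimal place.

L_total = L₁ + 10·log₁₀ N for N identical incoherent sources.
L_total = 96 + 10·log₁₀(5) = 96 + 6.990 = 102.99 dB.

103.0 dB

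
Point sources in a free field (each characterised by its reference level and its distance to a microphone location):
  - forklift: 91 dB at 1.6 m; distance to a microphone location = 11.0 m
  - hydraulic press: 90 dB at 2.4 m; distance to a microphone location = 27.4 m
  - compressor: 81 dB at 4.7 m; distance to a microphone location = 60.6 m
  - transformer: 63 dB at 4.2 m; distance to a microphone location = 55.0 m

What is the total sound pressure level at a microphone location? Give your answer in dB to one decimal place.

First find each source's level at the receiver (point-source: −20·log₁₀(r/r_ref)), then combine on an intensity basis.
forklift: 91 − 20·log₁₀(11.0/1.6) = 91 − 16.75 = 74.25 dB.
hydraulic press: 90 − 20·log₁₀(27.4/2.4) = 90 − 21.15 = 68.85 dB.
compressor: 81 − 20·log₁₀(60.6/4.7) = 81 − 22.21 = 58.79 dB.
transformer: 63 − 20·log₁₀(55.0/4.2) = 63 − 22.34 = 40.66 dB.
Σ 10^(L/10) = 3.508e+07 → L_total = 10·log₁₀(3.508e+07) = 75.45 dB.

75.5 dB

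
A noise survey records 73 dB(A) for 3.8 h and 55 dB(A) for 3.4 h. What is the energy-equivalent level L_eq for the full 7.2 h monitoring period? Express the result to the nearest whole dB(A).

70 dB(A)

L_eq = 10·log₁₀[(1/T)·Σ tᵢ·10^(Lᵢ/10)] with T = 7.2 h.
Σ tᵢ·10^(Lᵢ/10) = 3.8·10^(73/10) + 3.4·10^(55/10) = 7.690e+07.
L_eq = 10·log₁₀(7.690e+07/7.2) = 70.29 dB(A).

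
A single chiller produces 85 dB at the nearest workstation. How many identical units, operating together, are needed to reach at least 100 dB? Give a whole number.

32

The shortfall is 100 − 85 = 15.0 dB, and N units add 10·log₁₀ N, so need 10·log₁₀ N ≥ 15.0.
N ≥ 10^(15.0/10) = 31.623, so N = 32.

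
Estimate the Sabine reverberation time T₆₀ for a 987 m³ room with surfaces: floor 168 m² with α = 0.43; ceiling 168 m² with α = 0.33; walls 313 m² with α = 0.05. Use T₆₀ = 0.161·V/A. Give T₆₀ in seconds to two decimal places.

Summing Sᵢαᵢ: 168·0.43 + 168·0.33 + 313·0.05 = 143.33 m².
T₆₀ = 0.161 × 987 / 143.33 = 1.109 s.

1.11 s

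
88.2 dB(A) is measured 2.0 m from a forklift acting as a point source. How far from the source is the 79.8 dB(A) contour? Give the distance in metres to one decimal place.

5.3 m

The 8.4 dB drop corresponds to a distance ratio of 10^(8.4/20) for a point source.
r₂ = 2.0·10^((88.2−79.8)/20) = 2.0·10^(8.4/20) = 5.26 m.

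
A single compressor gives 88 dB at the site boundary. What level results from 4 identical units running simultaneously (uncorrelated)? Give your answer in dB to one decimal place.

94.0 dB

N identical incoherent sources raise the level by 10·log₁₀ N.
L_total = 88 + 10·log₁₀(4) = 88 + 6.021 = 94.02 dB.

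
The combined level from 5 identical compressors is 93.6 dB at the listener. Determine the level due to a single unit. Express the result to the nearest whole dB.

5 equal contributions raise the level by 10·log₁₀ 5 = 6.990 dB, so each unit alone gives 93.6 − 6.990.

87 dB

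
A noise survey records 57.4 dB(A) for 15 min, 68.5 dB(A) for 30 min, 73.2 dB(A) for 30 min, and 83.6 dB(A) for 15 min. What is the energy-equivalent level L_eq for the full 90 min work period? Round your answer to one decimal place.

76.8 dB(A)

Weight each interval's intensity by its duration and average over T = 90 min:
Σ tᵢ·10^(Lᵢ/10) = 15·10^(57.4/10) + 30·10^(68.5/10) + 30·10^(73.2/10) + 15·10^(83.6/10) = 4.284e+09.
L_eq = 10·log₁₀(4.284e+09/90) = 76.78 dB(A).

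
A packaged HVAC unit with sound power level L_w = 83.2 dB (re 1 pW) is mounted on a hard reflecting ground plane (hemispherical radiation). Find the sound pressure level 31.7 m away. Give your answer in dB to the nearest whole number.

45 dB

Free-field hemispherical radiation: L_p = L_w − 10·log₁₀(2π·r²), r = 31.7 m.
2π·r² = 6314 m², 10·log₁₀ of that is 38.003 dB.
L_p = 83.2 − 38.003 = 45.20 dB.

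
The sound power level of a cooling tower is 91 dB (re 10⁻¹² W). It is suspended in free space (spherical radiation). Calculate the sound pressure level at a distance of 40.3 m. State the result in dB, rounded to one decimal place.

47.9 dB

The power spreads over a sphere of area 4π·r², so L_p = L_w − 10·log₁₀(4π·r²).
4π·r² = 2.041e+04 m², 10·log₁₀ of that is 43.098 dB.
L_p = 91 − 43.098 = 47.90 dB.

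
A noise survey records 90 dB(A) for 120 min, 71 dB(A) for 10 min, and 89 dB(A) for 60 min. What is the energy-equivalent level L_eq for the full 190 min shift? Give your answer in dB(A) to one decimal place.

Weight each interval's intensity by its duration and average over T = 190 min:
Σ tᵢ·10^(Lᵢ/10) = 120·10^(90/10) + 10·10^(71/10) + 60·10^(89/10) = 1.678e+11.
L_eq = 10·log₁₀(1.678e+11/190) = 89.46 dB(A).

89.5 dB(A)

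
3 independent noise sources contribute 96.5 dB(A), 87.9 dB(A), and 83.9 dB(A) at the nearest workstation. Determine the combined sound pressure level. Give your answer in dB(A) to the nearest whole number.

For uncorrelated sources the intensities add, so convert each level to linear form, sum, and take 10·log₁₀ of the total.
Σ 10^(L/10) = 10^(96.5/10) + 10^(87.9/10) + 10^(83.9/10) = 5.329e+09.
L_total = 10·log₁₀(5.329e+09) = 97.27 dB(A).

97 dB(A)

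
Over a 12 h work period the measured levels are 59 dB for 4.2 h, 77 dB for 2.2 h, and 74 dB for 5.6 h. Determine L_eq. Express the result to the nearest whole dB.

73 dB

L_eq = 10·log₁₀[(1/T)·Σ tᵢ·10^(Lᵢ/10)] with T = 12 h.
Σ tᵢ·10^(Lᵢ/10) = 4.2·10^(59/10) + 2.2·10^(77/10) + 5.6·10^(74/10) = 2.543e+08.
L_eq = 10·log₁₀(2.543e+08/12) = 73.26 dB.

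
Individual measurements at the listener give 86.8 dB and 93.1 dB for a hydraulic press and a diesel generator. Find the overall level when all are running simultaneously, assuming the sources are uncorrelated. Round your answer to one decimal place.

Incoherent sources combine by intensity addition: L_total = 10·log₁₀(Σ 10^(L_i/10)).
Σ 10^(L/10) = 10^(86.8/10) + 10^(93.1/10) = 2.520e+09.
L_total = 10·log₁₀(2.520e+09) = 94.01 dB.

94.0 dB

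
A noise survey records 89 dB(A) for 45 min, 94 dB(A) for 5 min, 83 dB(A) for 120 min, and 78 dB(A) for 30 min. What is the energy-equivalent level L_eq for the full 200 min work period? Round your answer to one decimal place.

L_eq = 10·log₁₀[(1/T)·Σ tᵢ·10^(Lᵢ/10)] with T = 200 min.
Σ tᵢ·10^(Lᵢ/10) = 45·10^(89/10) + 5·10^(94/10) + 120·10^(83/10) + 30·10^(78/10) = 7.414e+10.
L_eq = 10·log₁₀(7.414e+10/200) = 85.69 dB(A).

85.7 dB(A)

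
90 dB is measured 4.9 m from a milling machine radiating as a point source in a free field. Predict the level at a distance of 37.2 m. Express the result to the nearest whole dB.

Point-source attenuation: ΔL = 20·log₁₀(r₂/r₁) = 20·log₁₀(37.2/4.9) = 17.607 dB.
L₂ = 90 − 20·log₁₀(37.2/4.9) = 90 − 17.607 = 72.39 dB.

72 dB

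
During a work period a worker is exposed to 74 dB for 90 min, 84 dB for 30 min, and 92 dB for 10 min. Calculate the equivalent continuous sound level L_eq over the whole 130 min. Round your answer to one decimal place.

The energy average is taken in the linear domain: L_eq = 10·log₁₀[(Σ tᵢ·10^(Lᵢ/10))/T], T = 130 min.
Σ tᵢ·10^(Lᵢ/10) = 90·10^(74/10) + 30·10^(84/10) + 10·10^(92/10) = 2.565e+10.
L_eq = 10·log₁₀(2.565e+10/130) = 82.95 dB.

83.0 dB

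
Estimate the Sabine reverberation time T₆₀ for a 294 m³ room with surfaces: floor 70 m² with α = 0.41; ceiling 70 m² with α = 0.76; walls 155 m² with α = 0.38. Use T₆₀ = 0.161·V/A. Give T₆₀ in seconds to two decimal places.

0.34 s

Summing Sᵢαᵢ: 70·0.41 + 70·0.76 + 155·0.38 = 140.80 m².
T₆₀ = 0.161·V/A = 0.161·294/140.80 = 0.336 s.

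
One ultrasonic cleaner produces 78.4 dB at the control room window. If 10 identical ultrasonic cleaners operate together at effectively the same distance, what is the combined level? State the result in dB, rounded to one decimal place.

88.4 dB

L_total = L₁ + 10·log₁₀ N for N identical incoherent sources.
L_total = 78.4 + 10·log₁₀(10) = 78.4 + 10.000 = 88.40 dB.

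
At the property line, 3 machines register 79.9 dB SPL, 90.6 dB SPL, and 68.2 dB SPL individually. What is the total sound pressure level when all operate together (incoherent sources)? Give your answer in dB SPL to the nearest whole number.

Incoherent sources combine by intensity addition: L_total = 10·log₁₀(Σ 10^(L_i/10)).
Σ 10^(L/10) = 10^(79.9/10) + 10^(90.6/10) + 10^(68.2/10) = 1.252e+09.
L_total = 10·log₁₀(1.252e+09) = 90.98 dB SPL.

91 dB SPL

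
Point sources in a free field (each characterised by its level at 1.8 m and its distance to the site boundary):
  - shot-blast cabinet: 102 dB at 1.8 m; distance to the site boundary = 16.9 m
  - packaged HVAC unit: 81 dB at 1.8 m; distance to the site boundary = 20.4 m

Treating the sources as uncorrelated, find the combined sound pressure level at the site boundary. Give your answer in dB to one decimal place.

82.6 dB

Propagate each source to the receiver with L = L_ref − 20·log₁₀(r/r_ref), then add intensities.
shot-blast cabinet: 102 − 20·log₁₀(16.9/1.8) = 102 − 19.45 = 82.55 dB.
packaged HVAC unit: 81 − 20·log₁₀(20.4/1.8) = 81 − 21.09 = 59.91 dB.
Σ 10^(L/10) = 1.808e+08 → L_total = 10·log₁₀(1.808e+08) = 82.57 dB.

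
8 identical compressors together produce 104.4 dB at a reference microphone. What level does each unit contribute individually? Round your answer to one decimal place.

95.4 dB

8 equal contributions raise the level by 10·log₁₀ 8 = 9.031 dB, so each unit alone gives 104.4 − 9.031.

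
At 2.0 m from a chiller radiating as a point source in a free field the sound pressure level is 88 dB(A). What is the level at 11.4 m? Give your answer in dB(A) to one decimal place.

For a point source, L₂ = L₁ − 20·log₁₀(r₂/r₁).
L₂ = 88 − 20·log₁₀(11.4/2.0) = 88 − 15.117 = 72.88 dB(A).

72.9 dB(A)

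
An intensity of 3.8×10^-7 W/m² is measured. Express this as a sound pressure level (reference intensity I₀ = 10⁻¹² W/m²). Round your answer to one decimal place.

I/I₀ = 3.8×10^-7/10⁻¹² = 3.8×10^5, and L = 10·log₁₀(I/I₀).
L = 10·(0.5798 + 5) = 55.80 dB.

55.8 dB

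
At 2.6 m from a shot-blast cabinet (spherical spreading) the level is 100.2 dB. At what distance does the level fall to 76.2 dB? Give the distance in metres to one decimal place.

41.2 m

For a point source L₁ − L₂ = 20·log₁₀(r₂/r₁), so r₂ = r₁·10^((L₁−L₂)/20).
r₂ = 2.6·10^((100.2−76.2)/20) = 2.6·10^(24.0/20) = 41.21 m.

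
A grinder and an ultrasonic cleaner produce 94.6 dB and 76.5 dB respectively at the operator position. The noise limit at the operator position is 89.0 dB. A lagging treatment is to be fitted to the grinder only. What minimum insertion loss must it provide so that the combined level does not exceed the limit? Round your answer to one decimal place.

Everything except the grinder sums to 10^(76.5/10) = 4.467e+07 in linear terms, 76.50 dB.
To meet 89.0 dB overall, the treated grinder may contribute at most 10^(89.0/10) − 4.467e+07 = 7.497e+08, i.e. 88.75 dB.
Required insertion loss = 94.6 − 88.75 = 5.85 dB.

5.9 dB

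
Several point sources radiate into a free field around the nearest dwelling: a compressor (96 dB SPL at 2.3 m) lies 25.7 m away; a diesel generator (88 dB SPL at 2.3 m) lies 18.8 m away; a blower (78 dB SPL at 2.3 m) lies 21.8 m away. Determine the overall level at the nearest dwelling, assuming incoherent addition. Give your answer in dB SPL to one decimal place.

First find each source's level at the receiver (point-source: −20·log₁₀(r/r_ref)), then combine on an intensity basis.
compressor: 96 − 20·log₁₀(25.7/2.3) = 96 − 20.96 = 75.04 dB SPL.
diesel generator: 88 − 20·log₁₀(18.8/2.3) = 88 − 18.25 = 69.75 dB SPL.
blower: 78 − 20·log₁₀(21.8/2.3) = 78 − 19.53 = 58.47 dB SPL.
Σ 10^(L/10) = 4.203e+07 → L_total = 10·log₁₀(4.203e+07) = 76.24 dB SPL.

76.2 dB SPL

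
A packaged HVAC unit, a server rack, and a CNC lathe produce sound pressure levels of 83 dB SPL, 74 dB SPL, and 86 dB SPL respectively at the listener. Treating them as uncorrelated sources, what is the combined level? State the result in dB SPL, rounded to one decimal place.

Incoherent sources combine by intensity addition: L_total = 10·log₁₀(Σ 10^(L_i/10)).
Σ 10^(L/10) = 10^(83/10) + 10^(74/10) + 10^(86/10) = 6.228e+08.
L_total = 10·log₁₀(6.228e+08) = 87.94 dB SPL.

87.9 dB SPL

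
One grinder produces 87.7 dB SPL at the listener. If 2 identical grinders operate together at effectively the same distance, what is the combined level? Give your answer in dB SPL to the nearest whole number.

L_total = L₁ + 10·log₁₀ N for N identical incoherent sources.
L_total = 87.7 + 10·log₁₀(2) = 87.7 + 3.010 = 90.71 dB SPL.

91 dB SPL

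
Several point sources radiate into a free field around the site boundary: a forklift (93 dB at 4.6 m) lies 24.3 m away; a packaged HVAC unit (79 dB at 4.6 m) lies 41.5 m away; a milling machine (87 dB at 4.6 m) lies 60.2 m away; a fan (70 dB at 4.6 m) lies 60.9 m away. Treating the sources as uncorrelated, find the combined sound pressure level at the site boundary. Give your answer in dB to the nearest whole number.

79 dB

Apply inverse-square spreading to bring every level to the receiver, then sum 10^(L/10).
forklift: 93 − 20·log₁₀(24.3/4.6) = 93 − 14.46 = 78.54 dB.
packaged HVAC unit: 79 − 20·log₁₀(41.5/4.6) = 79 − 19.11 = 59.89 dB.
milling machine: 87 − 20·log₁₀(60.2/4.6) = 87 − 22.34 = 64.66 dB.
fan: 70 − 20·log₁₀(60.9/4.6) = 70 − 22.44 = 47.56 dB.
Σ 10^(L/10) = 7.546e+07 → L_total = 10·log₁₀(7.546e+07) = 78.78 dB.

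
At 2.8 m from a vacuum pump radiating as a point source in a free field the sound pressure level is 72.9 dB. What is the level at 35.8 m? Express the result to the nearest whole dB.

51 dB

Point-source attenuation: ΔL = 20·log₁₀(r₂/r₁) = 20·log₁₀(35.8/2.8) = 22.134 dB.
L₂ = 72.9 − 20·log₁₀(35.8/2.8) = 72.9 − 22.134 = 50.77 dB.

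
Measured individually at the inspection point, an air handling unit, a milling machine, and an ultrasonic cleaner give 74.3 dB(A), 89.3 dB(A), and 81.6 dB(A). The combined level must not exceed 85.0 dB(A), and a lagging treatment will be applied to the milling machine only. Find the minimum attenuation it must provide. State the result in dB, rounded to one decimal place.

7.7 dB

The untreated sources together contribute 10^(74.3/10) + 10^(81.6/10) = 1.715e+08, i.e. 82.34 dB(A).
The limit corresponds to 10^(85.0/10) = 3.162e+08; subtracting the fixed part leaves 1.448e+08 for the milling machine, i.e. 81.61 dB(A).
So the milling machine must be reduced from 89.3 to 81.61 dB(A): IL = 7.69 dB.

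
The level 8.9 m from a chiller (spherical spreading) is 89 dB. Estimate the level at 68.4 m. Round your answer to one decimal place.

71.3 dB

For a point source, L₂ = L₁ − 20·log₁₀(r₂/r₁).
L₂ = 89 − 20·log₁₀(68.4/8.9) = 89 − 17.713 = 71.29 dB.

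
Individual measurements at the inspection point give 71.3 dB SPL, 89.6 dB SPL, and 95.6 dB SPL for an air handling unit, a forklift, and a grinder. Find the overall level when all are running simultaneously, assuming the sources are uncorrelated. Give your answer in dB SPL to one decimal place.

96.6 dB SPL

For uncorrelated sources the intensities add, so convert each level to linear form, sum, and take 10·log₁₀ of the total.
Σ 10^(L/10) = 10^(71.3/10) + 10^(89.6/10) + 10^(95.6/10) = 4.556e+09.
L_total = 10·log₁₀(4.556e+09) = 96.59 dB SPL.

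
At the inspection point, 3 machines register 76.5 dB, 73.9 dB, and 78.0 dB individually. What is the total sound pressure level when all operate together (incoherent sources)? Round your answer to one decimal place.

81.2 dB

For uncorrelated sources the intensities add, so convert each level to linear form, sum, and take 10·log₁₀ of the total.
Σ 10^(L/10) = 10^(76.5/10) + 10^(73.9/10) + 10^(78.0/10) = 1.323e+08.
L_total = 10·log₁₀(1.323e+08) = 81.22 dB.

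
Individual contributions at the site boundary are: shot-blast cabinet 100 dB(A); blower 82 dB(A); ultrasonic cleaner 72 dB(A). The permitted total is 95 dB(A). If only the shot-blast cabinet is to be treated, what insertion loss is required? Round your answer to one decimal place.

Everything except the shot-blast cabinet sums to 10^(82/10) + 10^(72/10) = 1.743e+08 in linear terms, 82.41 dB(A).
To meet 95 dB(A) overall, the treated shot-blast cabinet may contribute at most 10^(95/10) − 1.743e+08 = 2.988e+09, i.e. 94.75 dB(A).
Required insertion loss = 100 − 94.75 = 5.25 dB.

5.2 dB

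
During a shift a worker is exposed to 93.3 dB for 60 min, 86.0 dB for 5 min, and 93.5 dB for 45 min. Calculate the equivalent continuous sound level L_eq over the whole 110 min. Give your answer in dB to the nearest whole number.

Weight each interval's intensity by its duration and average over T = 110 min:
Σ tᵢ·10^(Lᵢ/10) = 60·10^(93.3/10) + 5·10^(86.0/10) + 45·10^(93.5/10) = 2.310e+11.
L_eq = 10·log₁₀(2.310e+11/110) = 93.22 dB.

93 dB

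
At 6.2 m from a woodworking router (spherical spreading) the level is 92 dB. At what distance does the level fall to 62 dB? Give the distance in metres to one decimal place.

196.1 m

For a point source L₁ − L₂ = 20·log₁₀(r₂/r₁), so r₂ = r₁·10^((L₁−L₂)/20).
r₂ = 6.2·10^((92−62)/20) = 6.2·10^(30.0/20) = 196.06 m.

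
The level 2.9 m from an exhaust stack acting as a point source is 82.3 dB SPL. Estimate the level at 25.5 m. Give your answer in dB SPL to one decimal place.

63.4 dB SPL

For a point source, L₂ = L₁ − 20·log₁₀(r₂/r₁).
L₂ = 82.3 − 20·log₁₀(25.5/2.9) = 82.3 − 18.883 = 63.42 dB SPL.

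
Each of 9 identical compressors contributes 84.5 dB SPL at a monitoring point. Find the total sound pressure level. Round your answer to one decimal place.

94.0 dB SPL

N identical incoherent sources raise the level by 10·log₁₀ N.
L_total = 84.5 + 10·log₁₀(9) = 84.5 + 9.542 = 94.04 dB SPL.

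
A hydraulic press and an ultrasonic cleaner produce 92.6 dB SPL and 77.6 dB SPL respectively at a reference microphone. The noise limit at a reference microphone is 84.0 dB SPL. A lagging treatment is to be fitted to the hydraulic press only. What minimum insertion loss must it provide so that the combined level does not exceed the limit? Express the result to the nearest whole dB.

10 dB

Fixed contribution from the other source: Σ 10^(L/10) = 10^(77.6/10) = 5.754e+07 (77.60 dB SPL).
To meet 84.0 dB SPL overall, the treated hydraulic press may contribute at most 10^(84.0/10) − 5.754e+07 = 1.936e+08, i.e. 82.87 dB SPL.
So the hydraulic press must be reduced from 92.6 to 82.87 dB SPL: IL = 9.73 dB.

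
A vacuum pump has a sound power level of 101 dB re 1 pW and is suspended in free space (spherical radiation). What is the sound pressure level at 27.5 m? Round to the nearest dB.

L_p = L_w − 10·log₁₀(4π·r²) with r = 27.5 m.
4π·r² = 9503 m², 10·log₁₀ of that is 39.779 dB.
L_p = 101 − 39.779 = 61.22 dB.

61 dB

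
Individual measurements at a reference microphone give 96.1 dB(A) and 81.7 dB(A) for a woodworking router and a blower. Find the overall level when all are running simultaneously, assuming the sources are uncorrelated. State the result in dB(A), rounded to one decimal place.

96.3 dB(A)

For uncorrelated sources the intensities add, so convert each level to linear form, sum, and take 10·log₁₀ of the total.
Σ 10^(L/10) = 10^(96.1/10) + 10^(81.7/10) = 4.222e+09.
L_total = 10·log₁₀(4.222e+09) = 96.25 dB(A).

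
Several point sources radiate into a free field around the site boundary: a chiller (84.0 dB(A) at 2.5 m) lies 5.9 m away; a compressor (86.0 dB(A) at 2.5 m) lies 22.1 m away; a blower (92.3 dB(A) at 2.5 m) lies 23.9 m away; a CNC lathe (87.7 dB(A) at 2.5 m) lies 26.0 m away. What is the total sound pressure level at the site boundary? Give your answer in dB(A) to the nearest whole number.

First find each source's level at the receiver (point-source: −20·log₁₀(r/r_ref)), then combine on an intensity basis.
chiller: 84.0 − 20·log₁₀(5.9/2.5) = 84.0 − 7.46 = 76.54 dB(A).
compressor: 86.0 − 20·log₁₀(22.1/2.5) = 86.0 − 18.93 = 67.07 dB(A).
blower: 92.3 − 20·log₁₀(23.9/2.5) = 92.3 − 19.61 = 72.69 dB(A).
CNC lathe: 87.7 − 20·log₁₀(26.0/2.5) = 87.7 − 20.34 = 67.36 dB(A).
Σ 10^(L/10) = 7.422e+07 → L_total = 10·log₁₀(7.422e+07) = 78.71 dB(A).

79 dB(A)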